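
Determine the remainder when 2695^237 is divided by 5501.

3399

2695^1 ≡ 2695 (mod 5501)
2695^2 ≡ 2695^2 = 7263025 ≡ 1705 (mod 5501)
2695^4 ≡ 1705^2 = 2907025 ≡ 2497 (mod 5501)
2695^8 ≡ 2497^2 = 6235009 ≡ 2376 (mod 5501)
2695^16 ≡ 2376^2 = 5645376 ≡ 1350 (mod 5501)
2695^32 ≡ 1350^2 = 1822500 ≡ 1669 (mod 5501)
2695^64 ≡ 1669^2 = 2785561 ≡ 2055 (mod 5501)
2695^128 ≡ 2055^2 = 4223025 ≡ 3758 (mod 5501)
2695^237 = 2695^128 · 2695^64 · 2695^32 · 2695^8 · 2695^4 · 2695^1 ≡ 3758 · 2055 · 1669 · 2376 · 2497 · 2695 (mod 5501).
Accumulate the product:
3758 · 2055 = 7722690 ≡ 4787
4787 · 1669 = 7989503 ≡ 2051
2051 · 2376 = 4873176 ≡ 4791
4791 · 2497 = 11963127 ≡ 3953
3953 · 2695 = 10653335 ≡ 3399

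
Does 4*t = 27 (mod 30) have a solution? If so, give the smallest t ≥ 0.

gcd(4, 30) = 2, and 2 does not divide 27.
So the congruence has no solution.

no solution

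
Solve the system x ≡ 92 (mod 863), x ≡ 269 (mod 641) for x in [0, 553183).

863⁻¹ mod 641: 863·436 ≡ 1 (mod 641), so 863⁻¹ ≡ 436.
x = 92 + 863·((269 − 92)·436 mod 641) = 92 + 863·252 = 217568.

217568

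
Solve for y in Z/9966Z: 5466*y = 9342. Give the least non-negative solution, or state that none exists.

855

gcd(5466, 9966) = 6, and 6 | 9342, so solutions exist.
Divide through by 6: 911*y ≡ 1557 (mod 1661).
911⁻¹ ≡ 423 (mod 1661).
y ≡ 423*1557 ≡ 855 (mod 1661).
The smallest non-negative solution is y = 855.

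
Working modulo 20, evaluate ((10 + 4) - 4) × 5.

10 + 4 = 14
14 - 4 = 10
10 × 5 = 50 ≡ 10 (mod 20)

10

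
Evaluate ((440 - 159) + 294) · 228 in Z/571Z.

440 - 159 = 281
281 + 294 = 575 ≡ 4 (mod 571)
4 · 228 = 912 ≡ 341 (mod 571)

341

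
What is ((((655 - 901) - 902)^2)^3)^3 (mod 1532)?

655 - 901 = -246 ≡ 1286 (mod 1532)
1286 - 902 = 384
(384)^2 ≡ 384 (mod 1532)
(384)^3 ≡ 384 (mod 1532)
(384)^3 ≡ 384 (mod 1532)

384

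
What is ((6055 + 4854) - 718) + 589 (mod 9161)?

1619

6055 + 4854 = 10909 ≡ 1748 (mod 9161)
1748 - 718 = 1030
1030 + 589 = 1619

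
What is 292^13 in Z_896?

13 in binary is 1101, i.e. 13 = 8 + 4 + 1.
292^1 ≡ 292 (mod 896)
292^2 ≡ 292^2 = 85264 ≡ 144 (mod 896)
292^4 ≡ 144^2 = 20736 ≡ 128 (mod 896)
292^8 ≡ 128^2 = 16384 ≡ 256 (mod 896)
292^13 = 292^8 * 292^4 * 292^1 ≡ 256 * 128 * 292 (mod 896).
Accumulate the product:
256 * 128 = 32768 ≡ 512
512 * 292 = 149504 ≡ 768

768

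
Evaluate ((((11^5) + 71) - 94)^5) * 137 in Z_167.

(11)^5 ≡ 63 (mod 167)
63 + 71 = 134
134 - 94 = 40
(40)^5 ≡ 109 (mod 167)
109 * 137 = 14933 ≡ 70 (mod 167)

70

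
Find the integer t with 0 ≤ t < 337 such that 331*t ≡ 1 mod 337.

337 = 1×331 + 6
331 = 55×6 + 1
6 = 6×1 + 0
gcd(331, 337) = 1, so the inverse exists.
Back-substitute for 1:
1 = 1×331 − 55×6
  = −55×337 + 56×331
So 331⁻¹ ≡ 56 (mod 337).

56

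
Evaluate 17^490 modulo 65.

9

By square-and-multiply:
490 in binary is 111101010, i.e. 490 = 256 + 128 + 64 + 32 + 8 + 2.
17^1 ≡ 17 (mod 65)
17^2 ≡ 17^2 = 289 ≡ 29 (mod 65)
17^4 ≡ 29^2 = 841 ≡ 61 (mod 65)
17^8 ≡ 61^2 = 3721 ≡ 16 (mod 65)
17^16 ≡ 16^2 = 256 ≡ 61 (mod 65)
17^32 ≡ 61^2 = 3721 ≡ 16 (mod 65)
17^64 ≡ 16^2 = 256 ≡ 61 (mod 65)
17^128 ≡ 61^2 = 3721 ≡ 16 (mod 65)
17^256 ≡ 16^2 = 256 ≡ 61 (mod 65)
17^490 = 17^256 · 17^128 · 17^64 · 17^32 · 17^8 · 17^2 ≡ 61 · 16 · 61 · 16 · 16 · 29 (mod 65).
Accumulate the product:
61 · 16 = 976 ≡ 1
1 · 61 = 61
61 · 16 = 976 ≡ 1
1 · 16 = 16
16 · 29 = 464 ≡ 9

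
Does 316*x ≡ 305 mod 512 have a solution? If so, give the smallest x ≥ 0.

gcd(316, 512) = 4, and 4 does not divide 305.
So the congruence has no solution.

no solution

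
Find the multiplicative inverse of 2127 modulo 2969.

1957

Apply the Euclidean algorithm and back-substitute:
2969 = 1*2127 + 842
2127 = 2*842 + 443
842 = 1*443 + 399
443 = 1*399 + 44
399 = 9*44 + 3
44 = 14*3 + 2
3 = 1*2 + 1
2 = 2*1 + 0
gcd(2127, 2969) = 1, so the inverse exists.
Bézout: 1 = 725*2969 − 1012*2127.
So 2127⁻¹ ≡ −1012 ≡ 1957 (mod 2969).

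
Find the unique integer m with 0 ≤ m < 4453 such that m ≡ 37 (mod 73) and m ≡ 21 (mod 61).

1424

73⁻¹ mod 61: 73×56 ≡ 1 (mod 61), so 73⁻¹ ≡ 56.
m = 37 + 73×((21 − 37)×56 mod 61) = 37 + 73×19 = 1424.
Check: 1424 mod 73 = 37, 1424 mod 61 = 21. ✓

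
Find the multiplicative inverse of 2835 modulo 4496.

Run the extended Euclidean algorithm:
4496 = 1·2835 + 1661
2835 = 1·1661 + 1174
1661 = 1·1174 + 487
1174 = 2·487 + 200
487 = 2·200 + 87
200 = 2·87 + 26
87 = 3·26 + 9
26 = 2·9 + 8
9 = 1·8 + 1
8 = 8·1 + 0
gcd(2835, 4496) = 1, so the inverse exists.
Back-substitute for 1:
1 = 1·9 − 1·8
  = −1·26 + 3·9
  = 3·87 − 10·26
  = −10·200 + 23·87
  = 23·487 − 56·200
  = −56·1174 + 135·487
  = 135·1661 − 191·1174
  = −191·2835 + 326·1661
  = 326·4496 − 517·2835
So 2835⁻¹ ≡ −517 ≡ 3979 (mod 4496).

3979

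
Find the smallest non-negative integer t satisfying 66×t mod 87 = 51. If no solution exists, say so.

gcd(66, 87) = 3, and 3 | 51, so solutions exist.
Divide through by 3: 22×t = 17 (mod 29).
22⁻¹ ≡ 4 (mod 29).
t ≡ 4×17 ≡ 10 (mod 29).
The smallest non-negative solution is t = 10.

10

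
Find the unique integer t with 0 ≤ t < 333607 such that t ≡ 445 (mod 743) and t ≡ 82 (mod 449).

743⁻¹ mod 449: 743×84 ≡ 1 (mod 449), so 743⁻¹ ≡ 84.
t = 445 + 743×((82 − 445)×84 mod 449) = 445 + 743×40 = 30165.

30165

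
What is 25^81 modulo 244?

Compute successive squares:
25^1 ≡ 25 (mod 244)
25^2 ≡ 25^2 = 625 ≡ 137 (mod 244)
25^4 ≡ 137^2 = 18769 ≡ 225 (mod 244)
25^8 ≡ 225^2 = 50625 ≡ 117 (mod 244)
25^16 ≡ 117^2 = 13689 ≡ 25 (mod 244)
25^32 ≡ 25^2 = 625 ≡ 137 (mod 244)
25^64 ≡ 137^2 = 18769 ≡ 225 (mod 244)
25^81 = 25^64 · 25^16 · 25^1 ≡ 225 · 25 · 25 (mod 244).
Accumulate the product:
225 · 25 = 5625 ≡ 13
13 · 25 = 325 ≡ 81

81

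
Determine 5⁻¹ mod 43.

Apply the Euclidean algorithm and back-substitute:
43 = 8*5 + 3
5 = 1*3 + 2
3 = 1*2 + 1
2 = 2*1 + 0
gcd(5, 43) = 1, so the inverse exists.
Back-substitute for 1:
1 = 1*3 − 1*2
  = −1*5 + 2*3
  = 2*43 − 17*5
So 5⁻¹ ≡ −17 ≡ 26 (mod 43).

26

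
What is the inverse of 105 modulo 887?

Apply the Euclidean algorithm and back-substitute:
887 = 8*105 + 47
105 = 2*47 + 11
47 = 4*11 + 3
11 = 3*3 + 2
3 = 1*2 + 1
2 = 2*1 + 0
gcd(105, 887) = 1, so the inverse exists.
Back-substitute for 1:
1 = 1*3 − 1*2
  = −1*11 + 4*3
  = 4*47 − 17*11
  = −17*105 + 38*47
  = 38*887 − 321*105
So 105⁻¹ ≡ −321 ≡ 566 (mod 887).

566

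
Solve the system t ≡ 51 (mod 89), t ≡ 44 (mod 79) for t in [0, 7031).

2098

89⁻¹ mod 79: 89·8 ≡ 1 (mod 79), so 89⁻¹ ≡ 8.
t = 51 + 89·((44 − 51)·8 mod 79) = 51 + 89·23 = 2098.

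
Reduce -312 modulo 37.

-312 = -9×37 + 21, so -312 ≡ 21 (mod 37).

21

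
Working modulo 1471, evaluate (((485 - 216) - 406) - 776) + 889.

1447

485 - 216 = 269
269 - 406 = -137 ≡ 1334 (mod 1471)
1334 - 776 = 558
558 + 889 = 1447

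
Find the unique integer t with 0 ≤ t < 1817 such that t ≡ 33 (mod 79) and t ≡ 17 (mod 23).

270

79⁻¹ mod 23: 79·7 ≡ 1 (mod 23), so 79⁻¹ ≡ 7.
t = 33 + 79·((17 − 33)·7 mod 23) = 33 + 79·3 = 270.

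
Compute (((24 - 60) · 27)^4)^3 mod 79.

1

24 - 60 = -36 ≡ 43 (mod 79)
43 · 27 = 1161 ≡ 55 (mod 79)
(55)^4 ≡ 55 (mod 79)
(55)^3 ≡ 1 (mod 79)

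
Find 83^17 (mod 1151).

By square-and-multiply:
83^1 ≡ 83 (mod 1151)
83^2 ≡ 83^2 = 6889 ≡ 1134 (mod 1151)
83^4 ≡ 1134^2 = 1285956 ≡ 289 (mod 1151)
83^8 ≡ 289^2 = 83521 ≡ 649 (mod 1151)
83^16 ≡ 649^2 = 421201 ≡ 1086 (mod 1151)
83^17 = 83^16 × 83^1 ≡ 1086 × 83 (mod 1151).
1086 × 83 = 90138 ≡ 360 (mod 1151).

360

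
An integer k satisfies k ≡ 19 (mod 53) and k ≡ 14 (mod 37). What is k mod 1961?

125

53⁻¹ mod 37: 53·7 ≡ 1 (mod 37), so 53⁻¹ ≡ 7.
k = 19 + 53·((14 − 19)·7 mod 37) = 19 + 53·2 = 125.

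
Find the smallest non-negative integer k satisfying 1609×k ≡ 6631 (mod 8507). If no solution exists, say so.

6465

gcd(1609, 8507) = 1, so a unique solution mod 8507 exists.
1609⁻¹ ≡ 7973 (mod 8507).
k ≡ 7973×6631 ≡ 6465 (mod 8507).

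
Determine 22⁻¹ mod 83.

34

Run the extended Euclidean algorithm:
83 = 3*22 + 17
22 = 1*17 + 5
17 = 3*5 + 2
5 = 2*2 + 1
2 = 2*1 + 0
gcd(22, 83) = 1, so the inverse exists.
Back-substitute for 1:
1 = 1*5 − 2*2
  = −2*17 + 7*5
  = 7*22 − 9*17
  = −9*83 + 34*22
So 22⁻¹ ≡ 34 (mod 83).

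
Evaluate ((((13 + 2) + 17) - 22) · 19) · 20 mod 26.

13 + 2 = 15
15 + 17 = 32 ≡ 6 (mod 26)
6 - 22 = -16 ≡ 10 (mod 26)
10 · 19 = 190 ≡ 8 (mod 26)
8 · 20 = 160 ≡ 4 (mod 26)

4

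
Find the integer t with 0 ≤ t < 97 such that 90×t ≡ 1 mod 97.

83

97 = 1×90 + 7
90 = 12×7 + 6
7 = 1×6 + 1
6 = 6×1 + 0
gcd(90, 97) = 1, so the inverse exists.
Bézout: 1 = 13×97 − 14×90.
So 90⁻¹ ≡ −14 ≡ 83 (mod 97).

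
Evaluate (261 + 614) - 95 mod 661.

261 + 614 = 875 ≡ 214 (mod 661)
214 - 95 = 119

119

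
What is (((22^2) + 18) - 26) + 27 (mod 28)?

27

(22)^2 ≡ 8 (mod 28)
8 + 18 = 26
26 - 26 = 0
0 + 27 = 27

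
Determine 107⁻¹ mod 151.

24

151 = 1*107 + 44
107 = 2*44 + 19
44 = 2*19 + 6
19 = 3*6 + 1
6 = 6*1 + 0
gcd(107, 151) = 1, so the inverse exists.
Back-substitute for 1:
1 = 1*19 − 3*6
  = −3*44 + 7*19
  = 7*107 − 17*44
  = −17*151 + 24*107
So 107⁻¹ ≡ 24 (mod 151).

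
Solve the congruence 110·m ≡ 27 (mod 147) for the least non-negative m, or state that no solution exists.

gcd(110, 147) = 1, so a unique solution mod 147 exists.
110⁻¹ ≡ 143 (mod 147).
m ≡ 143·27 ≡ 39 (mod 147).

39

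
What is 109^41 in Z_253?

41 in binary is 101001, i.e. 41 = 32 + 8 + 1.
109^1 ≡ 109 (mod 253)
109^2 ≡ 109^2 = 11881 ≡ 243 (mod 253)
109^4 ≡ 243^2 = 59049 ≡ 100 (mod 253)
109^8 ≡ 100^2 = 10000 ≡ 133 (mod 253)
109^16 ≡ 133^2 = 17689 ≡ 232 (mod 253)
109^32 ≡ 232^2 = 53824 ≡ 188 (mod 253)
109^41 = 109^32 · 109^8 · 109^1 ≡ 188 · 133 · 109 (mod 253).
Accumulate the product:
188 · 133 = 25004 ≡ 210
210 · 109 = 22890 ≡ 120

120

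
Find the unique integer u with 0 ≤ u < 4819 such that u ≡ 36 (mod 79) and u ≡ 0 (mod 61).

79⁻¹ mod 61: 79×17 ≡ 1 (mod 61), so 79⁻¹ ≡ 17.
u = 36 + 79×((0 − 36)×17 mod 61) = 36 + 79×59 = 4697.

4697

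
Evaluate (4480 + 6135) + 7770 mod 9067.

4480 + 6135 = 10615 ≡ 1548 (mod 9067)
1548 + 7770 = 9318 ≡ 251 (mod 9067)

251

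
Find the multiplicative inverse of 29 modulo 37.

23

37 = 1·29 + 8
29 = 3·8 + 5
8 = 1·5 + 3
5 = 1·3 + 2
3 = 1·2 + 1
2 = 2·1 + 0
gcd(29, 37) = 1, so the inverse exists.
Bézout: 1 = 11·37 − 14·29.
So 29⁻¹ ≡ −14 ≡ 23 (mod 37).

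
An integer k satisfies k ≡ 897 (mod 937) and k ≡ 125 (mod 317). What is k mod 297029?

179864

937⁻¹ mod 317: 937×249 ≡ 1 (mod 317), so 937⁻¹ ≡ 249.
k = 897 + 937×((125 − 897)×249 mod 317) = 897 + 937×191 = 179864.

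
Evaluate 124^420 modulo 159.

142

420 in binary is 110100100, i.e. 420 = 256 + 128 + 32 + 4.
124^1 ≡ 124 (mod 159)
124^2 ≡ 124^2 = 15376 ≡ 112 (mod 159)
124^4 ≡ 112^2 = 12544 ≡ 142 (mod 159)
124^8 ≡ 142^2 = 20164 ≡ 130 (mod 159)
124^16 ≡ 130^2 = 16900 ≡ 46 (mod 159)
124^32 ≡ 46^2 = 2116 ≡ 49 (mod 159)
124^64 ≡ 49^2 = 2401 ≡ 16 (mod 159)
124^128 ≡ 16^2 = 256 ≡ 97 (mod 159)
124^256 ≡ 97^2 = 9409 ≡ 28 (mod 159)
124^420 = 124^256 × 124^128 × 124^32 × 124^4 ≡ 28 × 97 × 49 × 142 (mod 159).
Accumulate the product:
28 × 97 = 2716 ≡ 13
13 × 49 = 637 ≡ 1
1 × 142 = 142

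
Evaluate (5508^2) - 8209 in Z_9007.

3286

(5508)^2 ≡ 2488 (mod 9007)
2488 - 8209 = -5721 ≡ 3286 (mod 9007)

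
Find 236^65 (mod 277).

Compute successive squares:
65 in binary is 1000001, i.e. 65 = 64 + 1.
236^1 ≡ 236 (mod 277)
236^2 ≡ 236^2 = 55696 ≡ 19 (mod 277)
236^4 ≡ 19^2 = 361 ≡ 84 (mod 277)
236^8 ≡ 84^2 = 7056 ≡ 131 (mod 277)
236^16 ≡ 131^2 = 17161 ≡ 264 (mod 277)
236^32 ≡ 264^2 = 69696 ≡ 169 (mod 277)
236^64 ≡ 169^2 = 28561 ≡ 30 (mod 277)
236^65 = 236^64 × 236^1 ≡ 30 × 236 (mod 277).
30 × 236 = 7080 ≡ 155 (mod 277).

155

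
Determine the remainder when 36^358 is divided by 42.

36

Using repeated squaring:
358 in binary is 101100110, i.e. 358 = 256 + 64 + 32 + 4 + 2.
36^1 ≡ 36 (mod 42)
36^2 ≡ 36^2 = 1296 ≡ 36 (mod 42)
36^4 ≡ 36^2 = 1296 ≡ 36 (mod 42)
36^8 ≡ 36^2 = 1296 ≡ 36 (mod 42)
36^16 ≡ 36^2 = 1296 ≡ 36 (mod 42)
36^32 ≡ 36^2 = 1296 ≡ 36 (mod 42)
36^64 ≡ 36^2 = 1296 ≡ 36 (mod 42)
36^128 ≡ 36^2 = 1296 ≡ 36 (mod 42)
36^256 ≡ 36^2 = 1296 ≡ 36 (mod 42)
36^358 = 36^256 · 36^64 · 36^32 · 36^4 · 36^2 ≡ 36 · 36 · 36 · 36 · 36 (mod 42).
Accumulate the product:
36 · 36 = 1296 ≡ 36
36 · 36 = 1296 ≡ 36
36 · 36 = 1296 ≡ 36
36 · 36 = 1296 ≡ 36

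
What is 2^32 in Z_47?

42

By square-and-multiply:
2^1 ≡ 2 (mod 47)
2^2 ≡ 2^2 = 4 (mod 47)
2^4 ≡ 4^2 = 16 (mod 47)
2^8 ≡ 16^2 = 256 ≡ 21 (mod 47)
2^16 ≡ 21^2 = 441 ≡ 18 (mod 47)
2^32 ≡ 18^2 = 324 ≡ 42 (mod 47)
So 2^32 ≡ 42 (mod 47).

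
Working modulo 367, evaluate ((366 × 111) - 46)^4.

366 × 111 = 40626 ≡ 256 (mod 367)
256 - 46 = 210
(210)^4 ≡ 297 (mod 367)

297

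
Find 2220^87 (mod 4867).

Compute successive squares:
87 in binary is 1010111, i.e. 87 = 64 + 16 + 4 + 2 + 1.
2220^1 ≡ 2220 (mod 4867)
2220^2 ≡ 2220^2 = 4928400 ≡ 2996 (mod 4867)
2220^4 ≡ 2996^2 = 8976016 ≡ 1268 (mod 4867)
2220^8 ≡ 1268^2 = 1607824 ≡ 1714 (mod 4867)
2220^16 ≡ 1714^2 = 2937796 ≡ 2995 (mod 4867)
2220^32 ≡ 2995^2 = 8970025 ≡ 144 (mod 4867)
2220^64 ≡ 144^2 = 20736 ≡ 1268 (mod 4867)
2220^87 = 2220^64 · 2220^16 · 2220^4 · 2220^2 · 2220^1 ≡ 1268 · 2995 · 1268 · 2996 · 2220 (mod 4867).
Accumulate the product:
1268 · 2995 = 3797660 ≡ 1400
1400 · 1268 = 1775200 ≡ 3612
3612 · 2996 = 10821552 ≡ 2211
2211 · 2220 = 4908420 ≡ 2484

2484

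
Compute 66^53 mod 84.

Using repeated squaring:
53 in binary is 110101, i.e. 53 = 32 + 16 + 4 + 1.
66^1 ≡ 66 (mod 84)
66^2 ≡ 66^2 = 4356 ≡ 72 (mod 84)
66^4 ≡ 72^2 = 5184 ≡ 60 (mod 84)
66^8 ≡ 60^2 = 3600 ≡ 72 (mod 84)
66^16 ≡ 72^2 = 5184 ≡ 60 (mod 84)
66^32 ≡ 60^2 = 3600 ≡ 72 (mod 84)
66^53 = 66^32 × 66^16 × 66^4 × 66^1 ≡ 72 × 60 × 60 × 66 (mod 84).
Accumulate the product:
72 × 60 = 4320 ≡ 36
36 × 60 = 2160 ≡ 60
60 × 66 = 3960 ≡ 12

12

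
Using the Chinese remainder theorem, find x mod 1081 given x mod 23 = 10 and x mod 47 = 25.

23⁻¹ mod 47: 23·45 ≡ 1 (mod 47), so 23⁻¹ ≡ 45.
x = 10 + 23·((25 − 10)·45 mod 47) = 10 + 23·17 = 401.

401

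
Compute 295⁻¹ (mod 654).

Run the extended Euclidean algorithm:
654 = 2×295 + 64
295 = 4×64 + 39
64 = 1×39 + 25
39 = 1×25 + 14
25 = 1×14 + 11
14 = 1×11 + 3
11 = 3×3 + 2
3 = 1×2 + 1
2 = 2×1 + 0
gcd(295, 654) = 1, so the inverse exists.
Bézout: 1 = −106×654 + 235×295.
So 295⁻¹ ≡ 235 (mod 654).

235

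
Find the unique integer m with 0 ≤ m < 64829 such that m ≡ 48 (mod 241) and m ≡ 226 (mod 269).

49453

241⁻¹ mod 269: 241×48 ≡ 1 (mod 269), so 241⁻¹ ≡ 48.
m = 48 + 241×((226 − 48)×48 mod 269) = 48 + 241×205 = 49453.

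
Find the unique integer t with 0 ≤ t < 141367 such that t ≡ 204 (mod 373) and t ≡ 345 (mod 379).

62122

373⁻¹ mod 379: 373×63 ≡ 1 (mod 379), so 373⁻¹ ≡ 63.
t = 204 + 373×((345 − 204)×63 mod 379) = 204 + 373×166 = 62122.
Check: 62122 mod 373 = 204, 62122 mod 379 = 345. ✓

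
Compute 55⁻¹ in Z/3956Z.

1007

3956 = 71*55 + 51
55 = 1*51 + 4
51 = 12*4 + 3
4 = 1*3 + 1
3 = 3*1 + 0
gcd(55, 3956) = 1, so the inverse exists.
Back-substitute for 1:
1 = 1*4 − 1*3
  = −1*51 + 13*4
  = 13*55 − 14*51
  = −14*3956 + 1007*55
So 55⁻¹ ≡ 1007 (mod 3956).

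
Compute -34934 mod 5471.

-34934 = -7*5471 + 3363, so -34934 ≡ 3363 (mod 5471).

3363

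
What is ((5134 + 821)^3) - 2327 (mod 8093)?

1983

5134 + 821 = 5955
(5955)^3 ≡ 4310 (mod 8093)
4310 - 2327 = 1983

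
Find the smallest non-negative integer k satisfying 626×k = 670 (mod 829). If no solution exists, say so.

gcd(626, 829) = 1, so a unique solution mod 829 exists.
626⁻¹ ≡ 49 (mod 829).
k ≡ 49×670 ≡ 499 (mod 829).

499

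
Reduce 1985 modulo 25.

1985 = 79×25 + 10, so 1985 ≡ 10 (mod 25).

10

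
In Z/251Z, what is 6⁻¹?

42

By the extended Euclidean algorithm:
251 = 41*6 + 5
6 = 1*5 + 1
5 = 5*1 + 0
gcd(6, 251) = 1, so the inverse exists.
Bézout: 1 = −1*251 + 42*6.
So 6⁻¹ ≡ 42 (mod 251).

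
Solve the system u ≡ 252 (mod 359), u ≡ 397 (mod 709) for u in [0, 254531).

359⁻¹ mod 709: 359×79 ≡ 1 (mod 709), so 359⁻¹ ≡ 79.
u = 252 + 359×((397 − 252)×79 mod 709) = 252 + 359×111 = 40101.

40101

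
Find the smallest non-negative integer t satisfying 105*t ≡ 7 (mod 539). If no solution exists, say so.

36

gcd(105, 539) = 7, and 7 | 7, so solutions exist.
Divide through by 7: 15*t = 1 (mod 77).
15⁻¹ ≡ 36 (mod 77).
t ≡ 36*1 ≡ 36 (mod 77).
The smallest non-negative solution is t = 36.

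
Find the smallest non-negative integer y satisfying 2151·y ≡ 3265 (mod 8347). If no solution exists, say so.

gcd(2151, 8347) = 1, so a unique solution mod 8347 exists.
2151⁻¹ ≡ 6853 (mod 8347).
y ≡ 6853·3265 ≡ 5085 (mod 8347).

5085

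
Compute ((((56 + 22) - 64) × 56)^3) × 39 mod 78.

0

56 + 22 = 78 ≡ 0 (mod 78)
0 - 64 = -64 ≡ 14 (mod 78)
14 × 56 = 784 ≡ 4 (mod 78)
(4)^3 ≡ 64 (mod 78)
64 × 39 = 2496 ≡ 0 (mod 78)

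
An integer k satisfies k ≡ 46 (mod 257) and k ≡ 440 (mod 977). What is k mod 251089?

42451

257⁻¹ mod 977: 257*479 ≡ 1 (mod 977), so 257⁻¹ ≡ 479.
k = 46 + 257*((440 − 46)*479 mod 977) = 46 + 257*165 = 42451.
Check: 42451 mod 257 = 46, 42451 mod 977 = 440. ✓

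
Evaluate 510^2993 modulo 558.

18

By square-and-multiply:
2993 in binary is 101110110001, i.e. 2993 = 2048 + 512 + 256 + 128 + 32 + 16 + 1.
510^1 ≡ 510 (mod 558)
510^2 ≡ 510^2 = 260100 ≡ 72 (mod 558)
510^4 ≡ 72^2 = 5184 ≡ 162 (mod 558)
510^8 ≡ 162^2 = 26244 ≡ 18 (mod 558)
510^16 ≡ 18^2 = 324 (mod 558)
510^32 ≡ 324^2 = 104976 ≡ 72 (mod 558)
510^64 ≡ 72^2 = 5184 ≡ 162 (mod 558)
510^128 ≡ 162^2 = 26244 ≡ 18 (mod 558)
510^256 ≡ 18^2 = 324 (mod 558)
510^512 ≡ 324^2 = 104976 ≡ 72 (mod 558)
510^1024 ≡ 72^2 = 5184 ≡ 162 (mod 558)
510^2048 ≡ 162^2 = 26244 ≡ 18 (mod 558)
510^2993 = 510^2048 × 510^512 × 510^256 × 510^128 × 510^32 × 510^16 × 510^1 ≡ 18 × 72 × 324 × 18 × 72 × 324 × 510 (mod 558).
Accumulate the product:
18 × 72 = 1296 ≡ 180
180 × 324 = 58320 ≡ 288
288 × 18 = 5184 ≡ 162
162 × 72 = 11664 ≡ 504
504 × 324 = 163296 ≡ 360
360 × 510 = 183600 ≡ 18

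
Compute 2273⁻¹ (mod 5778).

605

Apply the Euclidean algorithm and back-substitute:
5778 = 2*2273 + 1232
2273 = 1*1232 + 1041
1232 = 1*1041 + 191
1041 = 5*191 + 86
191 = 2*86 + 19
86 = 4*19 + 10
19 = 1*10 + 9
10 = 1*9 + 1
9 = 9*1 + 0
gcd(2273, 5778) = 1, so the inverse exists.
Back-substitute for 1:
1 = 1*10 − 1*9
  = −1*19 + 2*10
  = 2*86 − 9*19
  = −9*191 + 20*86
  = 20*1041 − 109*191
  = −109*1232 + 129*1041
  = 129*2273 − 238*1232
  = −238*5778 + 605*2273
So 2273⁻¹ ≡ 605 (mod 5778).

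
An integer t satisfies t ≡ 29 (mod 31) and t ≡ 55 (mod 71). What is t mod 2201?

31⁻¹ mod 71: 31*55 ≡ 1 (mod 71), so 31⁻¹ ≡ 55.
t = 29 + 31*((55 − 29)*55 mod 71) = 29 + 31*10 = 339.
Check: 339 mod 31 = 29, 339 mod 71 = 55. ✓

339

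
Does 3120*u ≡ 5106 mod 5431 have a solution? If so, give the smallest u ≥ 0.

gcd(3120, 5431) = 1, so a unique solution mod 5431 exists.
3120⁻¹ ≡ 1826 (mod 5431).
u ≡ 1826*5106 ≡ 3960 (mod 5431).

3960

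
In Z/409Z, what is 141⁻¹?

380

409 = 2×141 + 127
141 = 1×127 + 14
127 = 9×14 + 1
14 = 14×1 + 0
gcd(141, 409) = 1, so the inverse exists.
Back-substitute for 1:
1 = 1×127 − 9×14
  = −9×141 + 10×127
  = 10×409 − 29×141
So 141⁻¹ ≡ −29 ≡ 380 (mod 409).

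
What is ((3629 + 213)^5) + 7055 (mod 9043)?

445

3629 + 213 = 3842
(3842)^5 ≡ 2433 (mod 9043)
2433 + 7055 = 9488 ≡ 445 (mod 9043)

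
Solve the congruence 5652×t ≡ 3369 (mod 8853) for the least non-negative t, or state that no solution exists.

gcd(5652, 8853) = 3, and 3 | 3369, so solutions exist.
Divide through by 3: 1884×t mod 2951 = 1123.
1884⁻¹ ≡ 1806 (mod 2951).
t ≡ 1806×1123 ≡ 801 (mod 2951).
The smallest non-negative solution is t = 801.

801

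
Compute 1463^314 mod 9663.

By square-and-multiply:
314 in binary is 100111010, i.e. 314 = 256 + 32 + 16 + 8 + 2.
1463^1 ≡ 1463 (mod 9663)
1463^2 ≡ 1463^2 = 2140369 ≡ 4846 (mod 9663)
1463^4 ≡ 4846^2 = 23483716 ≡ 2626 (mod 9663)
1463^8 ≡ 2626^2 = 6895876 ≡ 6157 (mod 9663)
1463^16 ≡ 6157^2 = 37908649 ≡ 700 (mod 9663)
1463^32 ≡ 700^2 = 490000 ≡ 6850 (mod 9663)
1463^64 ≡ 6850^2 = 46922500 ≡ 8635 (mod 9663)
1463^128 ≡ 8635^2 = 74563225 ≡ 3517 (mod 9663)
1463^256 ≡ 3517^2 = 12369289 ≡ 649 (mod 9663)
1463^314 = 1463^256 · 1463^32 · 1463^16 · 1463^8 · 1463^2 ≡ 649 · 6850 · 700 · 6157 · 4846 (mod 9663).
Accumulate the product:
649 · 6850 = 4445650 ≡ 670
670 · 700 = 469000 ≡ 5176
5176 · 6157 = 31868632 ≡ 58
58 · 4846 = 281068 ≡ 841

841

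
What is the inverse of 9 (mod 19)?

17

19 = 2×9 + 1
9 = 9×1 + 0
gcd(9, 19) = 1, so the inverse exists.
Back-substitute for 1:
1 = 1×19 − 2×9
So 9⁻¹ ≡ −2 ≡ 17 (mod 19).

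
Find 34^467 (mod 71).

Compute successive squares:
467 in binary is 111010011, i.e. 467 = 256 + 128 + 64 + 16 + 2 + 1.
34^1 ≡ 34 (mod 71)
34^2 ≡ 34^2 = 1156 ≡ 20 (mod 71)
34^4 ≡ 20^2 = 400 ≡ 45 (mod 71)
34^8 ≡ 45^2 = 2025 ≡ 37 (mod 71)
34^16 ≡ 37^2 = 1369 ≡ 20 (mod 71)
34^32 ≡ 20^2 = 400 ≡ 45 (mod 71)
34^64 ≡ 45^2 = 2025 ≡ 37 (mod 71)
34^128 ≡ 37^2 = 1369 ≡ 20 (mod 71)
34^256 ≡ 20^2 = 400 ≡ 45 (mod 71)
34^467 = 34^256 · 34^128 · 34^64 · 34^16 · 34^2 · 34^1 ≡ 45 · 20 · 37 · 20 · 20 · 34 (mod 71).
Accumulate the product:
45 · 20 = 900 ≡ 48
48 · 37 = 1776 ≡ 1
1 · 20 = 20
20 · 20 = 400 ≡ 45
45 · 34 = 1530 ≡ 39

39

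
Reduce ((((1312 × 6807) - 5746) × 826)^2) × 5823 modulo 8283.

6153

1312 × 6807 = 8930784 ≡ 1710 (mod 8283)
1710 - 5746 = -4036 ≡ 4247 (mod 8283)
4247 × 826 = 3508022 ≡ 4313 (mod 8283)
(4313)^2 ≡ 6634 (mod 8283)
6634 × 5823 = 38629782 ≡ 6153 (mod 8283)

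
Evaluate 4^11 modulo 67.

37

11 in binary is 1011, i.e. 11 = 8 + 2 + 1.
4^1 ≡ 4 (mod 67)
4^2 ≡ 4^2 = 16 (mod 67)
4^4 ≡ 16^2 = 256 ≡ 55 (mod 67)
4^8 ≡ 55^2 = 3025 ≡ 10 (mod 67)
4^11 = 4^8 * 4^2 * 4^1 ≡ 10 * 16 * 4 (mod 67).
Accumulate the product:
10 * 16 = 160 ≡ 26
26 * 4 = 104 ≡ 37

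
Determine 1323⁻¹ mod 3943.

1365

Run the extended Euclidean algorithm:
3943 = 2·1323 + 1297
1323 = 1·1297 + 26
1297 = 49·26 + 23
26 = 1·23 + 3
23 = 7·3 + 2
3 = 1·2 + 1
2 = 2·1 + 0
gcd(1323, 3943) = 1, so the inverse exists.
Bézout: 1 = −458·3943 + 1365·1323.
So 1323⁻¹ ≡ 1365 (mod 3943).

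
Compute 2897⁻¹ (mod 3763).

3763 = 1·2897 + 866
2897 = 3·866 + 299
866 = 2·299 + 268
299 = 1·268 + 31
268 = 8·31 + 20
31 = 1·20 + 11
20 = 1·11 + 9
11 = 1·9 + 2
9 = 4·2 + 1
2 = 2·1 + 0
gcd(2897, 3763) = 1, so the inverse exists.
Back-substitute for 1:
1 = 1·9 − 4·2
  = −4·11 + 5·9
  = 5·20 − 9·11
  = −9·31 + 14·20
  = 14·268 − 121·31
  = −121·299 + 135·268
  = 135·866 − 391·299
  = −391·2897 + 1308·866
  = 1308·3763 − 1699·2897
So 2897⁻¹ ≡ −1699 ≡ 2064 (mod 3763).

2064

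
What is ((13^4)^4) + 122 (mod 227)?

(13)^4 ≡ 186 (mod 227)
(186)^4 ≡ 65 (mod 227)
65 + 122 = 187

187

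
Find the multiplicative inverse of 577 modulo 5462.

Run the extended Euclidean algorithm:
5462 = 9×577 + 269
577 = 2×269 + 39
269 = 6×39 + 35
39 = 1×35 + 4
35 = 8×4 + 3
4 = 1×3 + 1
3 = 3×1 + 0
gcd(577, 5462) = 1, so the inverse exists.
Bézout: 1 = −148×5462 + 1401×577.
So 577⁻¹ ≡ 1401 (mod 5462).

1401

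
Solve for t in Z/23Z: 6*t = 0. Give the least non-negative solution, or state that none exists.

gcd(6, 23) = 1, so a unique solution mod 23 exists.
6⁻¹ ≡ 4 (mod 23).
t ≡ 4*0 ≡ 0 (mod 23).

0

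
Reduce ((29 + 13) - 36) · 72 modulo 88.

29 + 13 = 42
42 - 36 = 6
6 · 72 = 432 ≡ 80 (mod 88)

80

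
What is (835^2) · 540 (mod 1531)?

1042

(835)^2 ≡ 620 (mod 1531)
620 · 540 = 334800 ≡ 1042 (mod 1531)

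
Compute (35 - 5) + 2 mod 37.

35 - 5 = 30
30 + 2 = 32

32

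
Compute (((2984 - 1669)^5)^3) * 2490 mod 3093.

2661

2984 - 1669 = 1315
(1315)^5 ≡ 1234 (mod 3093)
(1234)^3 ≡ 2986 (mod 3093)
2986 * 2490 = 7435140 ≡ 2661 (mod 3093)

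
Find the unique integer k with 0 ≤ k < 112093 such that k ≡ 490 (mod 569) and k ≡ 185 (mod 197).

569⁻¹ mod 197: 569×188 ≡ 1 (mod 197), so 569⁻¹ ≡ 188.
k = 490 + 569×((185 − 490)×188 mod 197) = 490 + 569×184 = 105186.
Check: 105186 mod 569 = 490, 105186 mod 197 = 185. ✓

105186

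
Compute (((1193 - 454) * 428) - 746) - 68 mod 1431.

1193 - 454 = 739
739 * 428 = 316292 ≡ 41 (mod 1431)
41 - 746 = -705 ≡ 726 (mod 1431)
726 - 68 = 658

658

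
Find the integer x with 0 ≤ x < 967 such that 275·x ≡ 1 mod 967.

967 = 3×275 + 142
275 = 1×142 + 133
142 = 1×133 + 9
133 = 14×9 + 7
9 = 1×7 + 2
7 = 3×2 + 1
2 = 2×1 + 0
gcd(275, 967) = 1, so the inverse exists.
Back-substitute for 1:
1 = 1×7 − 3×2
  = −3×9 + 4×7
  = 4×133 − 59×9
  = −59×142 + 63×133
  = 63×275 − 122×142
  = −122×967 + 429×275
So 275⁻¹ ≡ 429 (mod 967).

429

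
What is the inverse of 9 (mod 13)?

Run the extended Euclidean algorithm:
13 = 1*9 + 4
9 = 2*4 + 1
4 = 4*1 + 0
gcd(9, 13) = 1, so the inverse exists.
Back-substitute for 1:
1 = 1*9 − 2*4
  = −2*13 + 3*9
So 9⁻¹ ≡ 3 (mod 13).

3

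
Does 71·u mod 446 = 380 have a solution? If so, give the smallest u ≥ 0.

gcd(71, 446) = 1, so a unique solution mod 446 exists.
71⁻¹ ≡ 245 (mod 446).
u ≡ 245·380 ≡ 332 (mod 446).

332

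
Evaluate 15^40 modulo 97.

91

40 in binary is 101000, i.e. 40 = 32 + 8.
15^1 ≡ 15 (mod 97)
15^2 ≡ 15^2 = 225 ≡ 31 (mod 97)
15^4 ≡ 31^2 = 961 ≡ 88 (mod 97)
15^8 ≡ 88^2 = 7744 ≡ 81 (mod 97)
15^16 ≡ 81^2 = 6561 ≡ 62 (mod 97)
15^32 ≡ 62^2 = 3844 ≡ 61 (mod 97)
15^40 = 15^32 * 15^8 ≡ 61 * 81 (mod 97).
61 * 81 = 4941 ≡ 91 (mod 97).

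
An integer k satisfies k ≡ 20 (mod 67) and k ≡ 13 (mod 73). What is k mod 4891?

4174

67⁻¹ mod 73: 67×12 ≡ 1 (mod 73), so 67⁻¹ ≡ 12.
k = 20 + 67×((13 − 20)×12 mod 73) = 20 + 67×62 = 4174.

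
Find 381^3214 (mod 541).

Using repeated squaring:
3214 in binary is 110010001110, i.e. 3214 = 2048 + 1024 + 128 + 8 + 4 + 2.
381^1 ≡ 381 (mod 541)
381^2 ≡ 381^2 = 145161 ≡ 173 (mod 541)
381^4 ≡ 173^2 = 29929 ≡ 174 (mod 541)
381^8 ≡ 174^2 = 30276 ≡ 521 (mod 541)
381^16 ≡ 521^2 = 271441 ≡ 400 (mod 541)
381^32 ≡ 400^2 = 160000 ≡ 405 (mod 541)
381^64 ≡ 405^2 = 164025 ≡ 102 (mod 541)
381^128 ≡ 102^2 = 10404 ≡ 125 (mod 541)
381^256 ≡ 125^2 = 15625 ≡ 477 (mod 541)
381^512 ≡ 477^2 = 227529 ≡ 309 (mod 541)
381^1024 ≡ 309^2 = 95481 ≡ 265 (mod 541)
381^2048 ≡ 265^2 = 70225 ≡ 436 (mod 541)
381^3214 = 381^2048 × 381^1024 × 381^128 × 381^8 × 381^4 × 381^2 ≡ 436 × 265 × 125 × 521 × 174 × 173 (mod 541).
Accumulate the product:
436 × 265 = 115540 ≡ 307
307 × 125 = 38375 ≡ 505
505 × 521 = 263105 ≡ 179
179 × 174 = 31146 ≡ 309
309 × 173 = 53457 ≡ 439

439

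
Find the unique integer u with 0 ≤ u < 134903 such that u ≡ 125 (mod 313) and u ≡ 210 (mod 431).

313⁻¹ mod 431: 313×84 ≡ 1 (mod 431), so 313⁻¹ ≡ 84.
u = 125 + 313×((210 − 125)×84 mod 431) = 125 + 313×244 = 76497.

76497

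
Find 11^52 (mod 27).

25

By square-and-multiply:
52 in binary is 110100, i.e. 52 = 32 + 16 + 4.
11^1 ≡ 11 (mod 27)
11^2 ≡ 11^2 = 121 ≡ 13 (mod 27)
11^4 ≡ 13^2 = 169 ≡ 7 (mod 27)
11^8 ≡ 7^2 = 49 ≡ 22 (mod 27)
11^16 ≡ 22^2 = 484 ≡ 25 (mod 27)
11^32 ≡ 25^2 = 625 ≡ 4 (mod 27)
11^52 = 11^32 × 11^16 × 11^4 ≡ 4 × 25 × 7 (mod 27).
Accumulate the product:
4 × 25 = 100 ≡ 19
19 × 7 = 133 ≡ 25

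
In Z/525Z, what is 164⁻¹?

525 = 3*164 + 33
164 = 4*33 + 32
33 = 1*32 + 1
32 = 32*1 + 0
gcd(164, 525) = 1, so the inverse exists.
Back-substitute for 1:
1 = 1*33 − 1*32
  = −1*164 + 5*33
  = 5*525 − 16*164
So 164⁻¹ ≡ −16 ≡ 509 (mod 525).

509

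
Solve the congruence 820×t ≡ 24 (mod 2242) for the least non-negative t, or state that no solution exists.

350

gcd(820, 2242) = 2, and 2 | 24, so solutions exist.
Divide through by 2: 410×t mod 1121 = 12.
410⁻¹ ≡ 216 (mod 1121).
t ≡ 216×12 ≡ 350 (mod 1121).
The smallest non-negative solution is t = 350.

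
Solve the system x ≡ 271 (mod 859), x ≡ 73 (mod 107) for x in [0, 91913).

35490

859⁻¹ mod 107: 859*36 ≡ 1 (mod 107), so 859⁻¹ ≡ 36.
x = 271 + 859*((73 − 271)*36 mod 107) = 271 + 859*41 = 35490.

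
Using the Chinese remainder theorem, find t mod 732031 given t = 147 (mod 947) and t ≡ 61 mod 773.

947⁻¹ mod 773: 947*271 ≡ 1 (mod 773), so 947⁻¹ ≡ 271.
t = 147 + 947*((61 − 147)*271 mod 773) = 147 + 947*657 = 622326.

622326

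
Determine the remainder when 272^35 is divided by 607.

Using repeated squaring:
35 in binary is 100011, i.e. 35 = 32 + 2 + 1.
272^1 ≡ 272 (mod 607)
272^2 ≡ 272^2 = 73984 ≡ 537 (mod 607)
272^4 ≡ 537^2 = 288369 ≡ 44 (mod 607)
272^8 ≡ 44^2 = 1936 ≡ 115 (mod 607)
272^16 ≡ 115^2 = 13225 ≡ 478 (mod 607)
272^32 ≡ 478^2 = 228484 ≡ 252 (mod 607)
272^35 = 272^32 * 272^2 * 272^1 ≡ 252 * 537 * 272 (mod 607).
Accumulate the product:
252 * 537 = 135324 ≡ 570
570 * 272 = 155040 ≡ 255

255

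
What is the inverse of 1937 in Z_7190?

2023

7190 = 3·1937 + 1379
1937 = 1·1379 + 558
1379 = 2·558 + 263
558 = 2·263 + 32
263 = 8·32 + 7
32 = 4·7 + 4
7 = 1·4 + 3
4 = 1·3 + 1
3 = 3·1 + 0
gcd(1937, 7190) = 1, so the inverse exists.
Back-substitute for 1:
1 = 1·4 − 1·3
  = −1·7 + 2·4
  = 2·32 − 9·7
  = −9·263 + 74·32
  = 74·558 − 157·263
  = −157·1379 + 388·558
  = 388·1937 − 545·1379
  = −545·7190 + 2023·1937
So 1937⁻¹ ≡ 2023 (mod 7190).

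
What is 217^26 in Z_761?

Compute successive squares:
217^1 ≡ 217 (mod 761)
217^2 ≡ 217^2 = 47089 ≡ 668 (mod 761)
217^4 ≡ 668^2 = 446224 ≡ 278 (mod 761)
217^8 ≡ 278^2 = 77284 ≡ 423 (mod 761)
217^16 ≡ 423^2 = 178929 ≡ 94 (mod 761)
217^26 = 217^16 * 217^8 * 217^2 ≡ 94 * 423 * 668 (mod 761).
Accumulate the product:
94 * 423 = 39762 ≡ 190
190 * 668 = 126920 ≡ 594

594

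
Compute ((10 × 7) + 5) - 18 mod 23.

11

10 × 7 = 70 ≡ 1 (mod 23)
1 + 5 = 6
6 - 18 = -12 ≡ 11 (mod 23)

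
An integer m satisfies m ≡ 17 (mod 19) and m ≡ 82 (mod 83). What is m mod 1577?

19⁻¹ mod 83: 19×35 ≡ 1 (mod 83), so 19⁻¹ ≡ 35.
m = 17 + 19×((82 − 17)×35 mod 83) = 17 + 19×34 = 663.
Check: 663 mod 19 = 17, 663 mod 83 = 82. ✓

663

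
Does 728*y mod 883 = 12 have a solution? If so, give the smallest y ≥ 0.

gcd(728, 883) = 1, so a unique solution mod 883 exists.
728⁻¹ ≡ 695 (mod 883).
y ≡ 695*12 ≡ 393 (mod 883).

393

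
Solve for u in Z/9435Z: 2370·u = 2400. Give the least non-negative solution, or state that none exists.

gcd(2370, 9435) = 15, and 15 | 2400, so solutions exist.
Divide through by 15: 158·u = 160 (mod 629).
158⁻¹ ≡ 211 (mod 629).
u ≡ 211·160 ≡ 423 (mod 629).
The smallest non-negative solution is u = 423.

423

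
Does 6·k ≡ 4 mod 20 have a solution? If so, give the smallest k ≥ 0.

4

gcd(6, 20) = 2, and 2 | 4, so solutions exist.
Divide through by 2: 3·k mod 10 = 2.
3⁻¹ ≡ 7 (mod 10).
k ≡ 7·2 ≡ 4 (mod 10).
The smallest non-negative solution is k = 4.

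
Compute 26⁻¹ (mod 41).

41 = 1·26 + 15
26 = 1·15 + 11
15 = 1·11 + 4
11 = 2·4 + 3
4 = 1·3 + 1
3 = 3·1 + 0
gcd(26, 41) = 1, so the inverse exists.
Back-substitute for 1:
1 = 1·4 − 1·3
  = −1·11 + 3·4
  = 3·15 − 4·11
  = −4·26 + 7·15
  = 7·41 − 11·26
So 26⁻¹ ≡ −11 ≡ 30 (mod 41).

30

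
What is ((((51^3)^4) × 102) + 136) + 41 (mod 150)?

(51)^3 ≡ 51 (mod 150)
(51)^4 ≡ 51 (mod 150)
51 × 102 = 5202 ≡ 102 (mod 150)
102 + 136 = 238 ≡ 88 (mod 150)
88 + 41 = 129

129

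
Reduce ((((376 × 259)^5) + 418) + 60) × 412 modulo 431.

87

376 × 259 = 97384 ≡ 409 (mod 431)
(409)^5 ≡ 266 (mod 431)
266 + 418 = 684 ≡ 253 (mod 431)
253 + 60 = 313
313 × 412 = 128956 ≡ 87 (mod 431)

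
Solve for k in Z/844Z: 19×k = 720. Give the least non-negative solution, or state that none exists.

gcd(19, 844) = 1, so a unique solution mod 844 exists.
19⁻¹ ≡ 311 (mod 844).
k ≡ 311×720 ≡ 260 (mod 844).

260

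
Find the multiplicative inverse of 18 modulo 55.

Run the extended Euclidean algorithm:
55 = 3*18 + 1
18 = 18*1 + 0
gcd(18, 55) = 1, so the inverse exists.
Back-substitute for 1:
1 = 1*55 − 3*18
So 18⁻¹ ≡ −3 ≡ 52 (mod 55).

52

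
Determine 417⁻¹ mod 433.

Run the extended Euclidean algorithm:
433 = 1×417 + 16
417 = 26×16 + 1
16 = 16×1 + 0
gcd(417, 433) = 1, so the inverse exists.
Back-substitute for 1:
1 = 1×417 − 26×16
  = −26×433 + 27×417
So 417⁻¹ ≡ 27 (mod 433).

27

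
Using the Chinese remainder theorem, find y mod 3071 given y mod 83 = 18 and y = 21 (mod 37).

2093

83⁻¹ mod 37: 83·33 ≡ 1 (mod 37), so 83⁻¹ ≡ 33.
y = 18 + 83·((21 − 18)·33 mod 37) = 18 + 83·25 = 2093.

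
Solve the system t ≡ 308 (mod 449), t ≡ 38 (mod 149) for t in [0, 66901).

449⁻¹ mod 149: 449·75 ≡ 1 (mod 149), so 449⁻¹ ≡ 75.
t = 308 + 449·((38 − 308)·75 mod 149) = 308 + 449·14 = 6594.
Check: 6594 mod 449 = 308, 6594 mod 149 = 38. ✓

6594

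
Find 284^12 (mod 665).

Compute successive squares:
12 in binary is 1100, i.e. 12 = 8 + 4.
284^1 ≡ 284 (mod 665)
284^2 ≡ 284^2 = 80656 ≡ 191 (mod 665)
284^4 ≡ 191^2 = 36481 ≡ 571 (mod 665)
284^8 ≡ 571^2 = 326041 ≡ 191 (mod 665)
284^12 = 284^8 · 284^4 ≡ 191 · 571 (mod 665).
191 · 571 = 109061 ≡ 1 (mod 665).

1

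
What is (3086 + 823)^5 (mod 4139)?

976

3086 + 823 = 3909
(3909)^5 ≡ 976 (mod 4139)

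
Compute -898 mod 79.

-898 = -12·79 + 50, so -898 ≡ 50 (mod 79).

50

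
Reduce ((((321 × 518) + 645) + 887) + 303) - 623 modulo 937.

321 × 518 = 166278 ≡ 429 (mod 937)
429 + 645 = 1074 ≡ 137 (mod 937)
137 + 887 = 1024 ≡ 87 (mod 937)
87 + 303 = 390
390 - 623 = -233 ≡ 704 (mod 937)

704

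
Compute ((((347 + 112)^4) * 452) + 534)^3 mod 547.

462

347 + 112 = 459
(459)^4 ≡ 285 (mod 547)
285 * 452 = 128820 ≡ 275 (mod 547)
275 + 534 = 809 ≡ 262 (mod 547)
(262)^3 ≡ 462 (mod 547)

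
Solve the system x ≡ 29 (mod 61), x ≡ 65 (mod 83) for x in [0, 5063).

61⁻¹ mod 83: 61·49 ≡ 1 (mod 83), so 61⁻¹ ≡ 49.
x = 29 + 61·((65 − 29)·49 mod 83) = 29 + 61·21 = 1310.

1310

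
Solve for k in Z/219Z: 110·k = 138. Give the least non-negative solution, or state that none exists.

57

gcd(110, 219) = 1, so a unique solution mod 219 exists.
110⁻¹ ≡ 2 (mod 219).
k ≡ 2·138 ≡ 57 (mod 219).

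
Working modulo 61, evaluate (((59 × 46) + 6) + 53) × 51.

25

59 × 46 = 2714 ≡ 30 (mod 61)
30 + 6 = 36
36 + 53 = 89 ≡ 28 (mod 61)
28 × 51 = 1428 ≡ 25 (mod 61)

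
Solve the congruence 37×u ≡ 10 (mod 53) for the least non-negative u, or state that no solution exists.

gcd(37, 53) = 1, so a unique solution mod 53 exists.
37⁻¹ ≡ 43 (mod 53).
u ≡ 43×10 ≡ 6 (mod 53).

6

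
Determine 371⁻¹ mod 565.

Apply the Euclidean algorithm and back-substitute:
565 = 1·371 + 194
371 = 1·194 + 177
194 = 1·177 + 17
177 = 10·17 + 7
17 = 2·7 + 3
7 = 2·3 + 1
3 = 3·1 + 0
gcd(371, 565) = 1, so the inverse exists.
Bézout: 1 = −109·565 + 166·371.
So 371⁻¹ ≡ 166 (mod 565).

166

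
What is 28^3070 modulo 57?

28

3070 in binary is 101111111110, i.e. 3070 = 2048 + 512 + 256 + 128 + 64 + 32 + 16 + 8 + 4 + 2.
28^1 ≡ 28 (mod 57)
28^2 ≡ 28^2 = 784 ≡ 43 (mod 57)
28^4 ≡ 43^2 = 1849 ≡ 25 (mod 57)
28^8 ≡ 25^2 = 625 ≡ 55 (mod 57)
28^16 ≡ 55^2 = 3025 ≡ 4 (mod 57)
28^32 ≡ 4^2 = 16 (mod 57)
28^64 ≡ 16^2 = 256 ≡ 28 (mod 57)
28^128 ≡ 28^2 = 784 ≡ 43 (mod 57)
28^256 ≡ 43^2 = 1849 ≡ 25 (mod 57)
28^512 ≡ 25^2 = 625 ≡ 55 (mod 57)
28^1024 ≡ 55^2 = 3025 ≡ 4 (mod 57)
28^2048 ≡ 4^2 = 16 (mod 57)
28^3070 = 28^2048 · 28^512 · 28^256 · 28^128 · 28^64 · 28^32 · 28^16 · 28^8 · 28^4 · 28^2 ≡ 16 · 55 · 25 · 43 · 28 · 16 · 4 · 55 · 25 · 43 (mod 57).
Accumulate the product:
16 · 55 = 880 ≡ 25
25 · 25 = 625 ≡ 55
55 · 43 = 2365 ≡ 28
28 · 28 = 784 ≡ 43
43 · 16 = 688 ≡ 4
4 · 4 = 16
16 · 55 = 880 ≡ 25
25 · 25 = 625 ≡ 55
55 · 43 = 2365 ≡ 28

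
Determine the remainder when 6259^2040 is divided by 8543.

Using repeated squaring:
2040 in binary is 11111111000, i.e. 2040 = 1024 + 512 + 256 + 128 + 64 + 32 + 16 + 8.
6259^1 ≡ 6259 (mod 8543)
6259^2 ≡ 6259^2 = 39175081 ≡ 5426 (mod 8543)
6259^4 ≡ 5426^2 = 29441476 ≡ 2298 (mod 8543)
6259^8 ≡ 2298^2 = 5280804 ≡ 1230 (mod 8543)
6259^16 ≡ 1230^2 = 1512900 ≡ 789 (mod 8543)
6259^32 ≡ 789^2 = 622521 ≡ 7425 (mod 8543)
6259^64 ≡ 7425^2 = 55130625 ≡ 2646 (mod 8543)
6259^128 ≡ 2646^2 = 7001316 ≡ 4599 (mod 8543)
6259^256 ≡ 4599^2 = 21150801 ≡ 6876 (mod 8543)
6259^512 ≡ 6876^2 = 47279376 ≡ 2414 (mod 8543)
6259^1024 ≡ 2414^2 = 5827396 ≡ 1070 (mod 8543)
6259^2040 = 6259^1024 × 6259^512 × 6259^256 × 6259^128 × 6259^64 × 6259^32 × 6259^16 × 6259^8 ≡ 1070 × 2414 × 6876 × 4599 × 2646 × 7425 × 789 × 1230 (mod 8543).
Accumulate the product:
1070 × 2414 = 2582980 ≡ 2994
2994 × 6876 = 20586744 ≡ 6657
6657 × 4599 = 30615543 ≡ 5974
5974 × 2646 = 15807204 ≡ 2654
2654 × 7425 = 19705950 ≡ 5792
5792 × 789 = 4569888 ≡ 7926
7926 × 1230 = 9748980 ≡ 1417

1417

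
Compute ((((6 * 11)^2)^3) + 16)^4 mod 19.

11

6 * 11 = 66 ≡ 9 (mod 19)
(9)^2 ≡ 5 (mod 19)
(5)^3 ≡ 11 (mod 19)
11 + 16 = 27 ≡ 8 (mod 19)
(8)^4 ≡ 11 (mod 19)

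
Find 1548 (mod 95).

28

1548 = 16*95 + 28, so 1548 ≡ 28 (mod 95).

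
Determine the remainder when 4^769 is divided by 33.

By square-and-multiply:
4^1 ≡ 4 (mod 33)
4^2 ≡ 4^2 = 16 (mod 33)
4^4 ≡ 16^2 = 256 ≡ 25 (mod 33)
4^8 ≡ 25^2 = 625 ≡ 31 (mod 33)
4^16 ≡ 31^2 = 961 ≡ 4 (mod 33)
4^32 ≡ 4^2 = 16 (mod 33)
4^64 ≡ 16^2 = 256 ≡ 25 (mod 33)
4^128 ≡ 25^2 = 625 ≡ 31 (mod 33)
4^256 ≡ 31^2 = 961 ≡ 4 (mod 33)
4^512 ≡ 4^2 = 16 (mod 33)
4^769 = 4^512 · 4^256 · 4^1 ≡ 16 · 4 · 4 (mod 33).
Accumulate the product:
16 · 4 = 64 ≡ 31
31 · 4 = 124 ≡ 25

25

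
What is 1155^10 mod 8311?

3651

Using repeated squaring:
1155^1 ≡ 1155 (mod 8311)
1155^2 ≡ 1155^2 = 1334025 ≡ 4265 (mod 8311)
1155^4 ≡ 4265^2 = 18190225 ≡ 5757 (mod 8311)
1155^8 ≡ 5757^2 = 33143049 ≡ 7092 (mod 8311)
1155^10 = 1155^8 × 1155^2 ≡ 7092 × 4265 (mod 8311).
7092 × 4265 = 30247380 ≡ 3651 (mod 8311).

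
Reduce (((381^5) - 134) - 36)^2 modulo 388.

(381)^5 ≡ 265 (mod 388)
265 - 134 = 131
131 - 36 = 95
(95)^2 ≡ 101 (mod 388)

101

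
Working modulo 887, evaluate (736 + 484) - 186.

147

736 + 484 = 1220 ≡ 333 (mod 887)
333 - 186 = 147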